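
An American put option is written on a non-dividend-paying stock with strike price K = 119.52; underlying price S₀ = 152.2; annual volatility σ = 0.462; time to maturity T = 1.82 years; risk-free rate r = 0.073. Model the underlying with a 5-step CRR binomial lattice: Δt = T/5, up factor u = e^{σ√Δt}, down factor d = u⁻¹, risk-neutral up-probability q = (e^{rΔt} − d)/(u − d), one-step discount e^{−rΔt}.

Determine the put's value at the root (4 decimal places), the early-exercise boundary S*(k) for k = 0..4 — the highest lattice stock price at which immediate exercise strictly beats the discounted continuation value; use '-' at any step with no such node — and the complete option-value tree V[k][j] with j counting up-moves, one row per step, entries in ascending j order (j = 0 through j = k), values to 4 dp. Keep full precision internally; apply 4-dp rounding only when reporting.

price = 13.6835
boundary = - - - 65.9560 87.1581
tree:
13.6835
22.3240 5.0348
35.3402 9.3915 0.5691
53.5640 17.4637 1.1205 0.0000
69.6084 32.3619 2.2063 0.0000 0.0000
81.7499 53.5640 4.3442 0.0000 0.0000 0.0000

Δt=0.36400  u=1.32146  d=0.75674  q=0.47845  discount=0.97378
step 5 (expiry): payoffs max(K−S,0) = 81.7499 53.5640 4.3442 0.0000 0.0000 0.0000
step 4: (k=4,j=0): S=49.9116, (K−S)⁺=69.6084, hold=66.4744 ⇒ V=69.6084 exercise | (k=4,j=1): S=87.1581, (K−S)⁺=32.3619, hold=29.2278 ⇒ V=32.3619 exercise | (k=4,j=2): S=152.2000, (K−S)⁺=0.0000, hold=2.2063 ⇒ V=2.2063 continue | (k=4,j=3): S=265.7795, (K−S)⁺=0.0000, hold=0.0000 ⇒ V=0.0000 continue | (k=4,j=4): S=464.1178, (K−S)⁺=0.0000, hold=0.0000 ⇒ V=0.0000 continue  boundary S*=87.1581
step 3: (k=3,j=0): S=65.9560, (K−S)⁺=53.5640, hold=50.4299 ⇒ V=53.5640 exercise | (k=3,j=1): S=115.1758, (K−S)⁺=4.3442, hold=17.4637 ⇒ V=17.4637 continue | (k=3,j=2): S=201.1259, (K−S)⁺=0.0000, hold=1.1205 ⇒ V=1.1205 continue | (k=3,j=3): S=351.2164, (K−S)⁺=0.0000, hold=0.0000 ⇒ V=0.0000 continue  boundary S*=65.9560
step 2: (k=2,j=0): S=87.1581, (K−S)⁺=32.3619, hold=35.3402 ⇒ V=35.3402 continue | (k=2,j=1): S=152.2000, (K−S)⁺=0.0000, hold=9.3915 ⇒ V=9.3915 continue | (k=2,j=2): S=265.7795, (K−S)⁺=0.0000, hold=0.5691 ⇒ V=0.5691 continue  boundary S*=-
step 1: (k=1,j=0): S=115.1758, (K−S)⁺=4.3442, hold=22.3240 ⇒ V=22.3240 continue | (k=1,j=1): S=201.1259, (K−S)⁺=0.0000, hold=5.0348 ⇒ V=5.0348 continue  boundary S*=-
step 0: (k=0,j=0): S=152.2000, (K−S)⁺=0.0000, hold=13.6835 ⇒ V=13.6835 continue  boundary S*=-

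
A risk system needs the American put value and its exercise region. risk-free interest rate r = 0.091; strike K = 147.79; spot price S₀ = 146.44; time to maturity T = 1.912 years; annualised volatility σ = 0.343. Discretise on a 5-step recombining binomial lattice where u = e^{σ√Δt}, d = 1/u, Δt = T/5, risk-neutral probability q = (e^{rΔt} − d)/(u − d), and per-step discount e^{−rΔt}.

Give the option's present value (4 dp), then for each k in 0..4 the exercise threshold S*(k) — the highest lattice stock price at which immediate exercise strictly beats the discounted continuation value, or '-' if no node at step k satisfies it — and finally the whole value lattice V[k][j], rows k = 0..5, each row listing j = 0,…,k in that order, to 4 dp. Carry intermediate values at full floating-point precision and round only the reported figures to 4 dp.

price = 19.2796
boundary = - - 95.8135 77.5015 95.8135
tree:
19.2796
32.2418 9.0740
51.9765 16.8969 2.7436
70.2885 30.4090 6.0444 0.0000
85.1006 51.9765 13.3165 0.0000 0.0000
97.0819 70.2885 29.3378 0.0000 0.0000 0.0000

Δt=0.38240  u=1.23628  d=0.80888  q=0.53002  discount=0.96580
step 5 (expiry): payoffs max(K−S,0) = 97.0819 70.2885 29.3378 0.0000 0.0000 0.0000
step 4: (k=4,j=0): S=62.6894, (K−S)⁺=85.1006, hold=80.0462 ⇒ V=85.1006 exercise | (k=4,j=1): S=95.8135, (K−S)⁺=51.9765, hold=46.9221 ⇒ V=51.9765 exercise | (k=4,j=2): S=146.4400, (K−S)⁺=1.3500, hold=13.3165 ⇒ V=13.3165 continue | (k=4,j=3): S=223.8168, (K−S)⁺=0.0000, hold=0.0000 ⇒ V=0.0000 continue | (k=4,j=4): S=342.0784, (K−S)⁺=0.0000, hold=0.0000 ⇒ V=0.0000 continue  boundary S*=95.8135
step 3: (k=3,j=0): S=77.5015, (K−S)⁺=70.2885, hold=65.2341 ⇒ V=70.2885 exercise | (k=3,j=1): S=118.4522, (K−S)⁺=29.3378, hold=30.4090 ⇒ V=30.4090 continue | (k=3,j=2): S=181.0407, (K−S)⁺=0.0000, hold=6.0444 ⇒ V=6.0444 continue | (k=3,j=3): S=276.7000, (K−S)⁺=0.0000, hold=0.0000 ⇒ V=0.0000 continue  boundary S*=77.5015
step 2: (k=2,j=0): S=95.8135, (K−S)⁺=51.9765, hold=47.4704 ⇒ V=51.9765 exercise | (k=2,j=1): S=146.4400, (K−S)⁺=1.3500, hold=16.8969 ⇒ V=16.8969 continue | (k=2,j=2): S=223.8168, (K−S)⁺=0.0000, hold=2.7436 ⇒ V=2.7436 continue  boundary S*=95.8135
step 1: (k=1,j=0): S=118.4522, (K−S)⁺=29.3378, hold=32.2418 ⇒ V=32.2418 continue | (k=1,j=1): S=181.0407, (K−S)⁺=0.0000, hold=9.0740 ⇒ V=9.0740 continue  boundary S*=-
step 0: (k=0,j=0): S=146.4400, (K−S)⁺=1.3500, hold=19.2796 ⇒ V=19.2796 continue  boundary S*=-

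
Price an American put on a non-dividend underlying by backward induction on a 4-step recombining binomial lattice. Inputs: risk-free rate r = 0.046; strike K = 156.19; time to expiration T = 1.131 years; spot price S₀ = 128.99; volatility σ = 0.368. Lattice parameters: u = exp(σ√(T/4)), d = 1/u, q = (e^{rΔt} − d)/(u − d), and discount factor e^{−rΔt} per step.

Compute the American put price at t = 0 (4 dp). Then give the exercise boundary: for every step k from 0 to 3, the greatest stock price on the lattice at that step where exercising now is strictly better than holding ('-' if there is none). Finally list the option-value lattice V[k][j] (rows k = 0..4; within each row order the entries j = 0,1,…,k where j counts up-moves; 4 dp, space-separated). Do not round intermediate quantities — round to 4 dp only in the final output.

Δt=0.28275, u=1.21614, d=0.82227, q=0.48447, disc=e^(-rΔt)=0.98708
k=4 terminal: V=max(K-S,0) → 97.2211 68.9753 27.2000 0.0000 0.0000
k=3: j=0 S=71.7144 intr=84.4756 cont=82.4573 V=84.4756[EX]; j=1 S=106.0652 intr=50.1248 cont=48.1065 V=50.1248[EX]; j=2 S=156.8698 intr=0.0000 cont=13.8411 V=13.8411[hold]; j=3 S=232.0095 intr=0.0000 cont=0.0000 V=0.0000[hold]  S*(3)=106.0652
k=2: j=0 S=87.2147 intr=68.9753 cont=66.9570 V=68.9753[EX]; j=1 S=128.9900 intr=27.2000 cont=32.1258 V=32.1258[hold]; j=2 S=190.7755 intr=0.0000 cont=7.0433 V=7.0433[hold]  S*(2)=87.2147
k=1: j=0 S=106.0652 intr=50.1248 cont=50.4621 V=50.4621[hold]; j=1 S=156.8698 intr=0.0000 cont=19.7158 V=19.7158[hold]  S*(1)=-
k=0: j=0 S=128.9900 intr=27.2000 cont=35.1067 V=35.1067[hold]  S*(0)=-

price = 35.1067
boundary = - - 87.2147 106.0652
tree:
35.1067
50.4621 19.7158
68.9753 32.1258 7.0433
84.4756 50.1248 13.8411 0.0000
97.2211 68.9753 27.2000 0.0000 0.0000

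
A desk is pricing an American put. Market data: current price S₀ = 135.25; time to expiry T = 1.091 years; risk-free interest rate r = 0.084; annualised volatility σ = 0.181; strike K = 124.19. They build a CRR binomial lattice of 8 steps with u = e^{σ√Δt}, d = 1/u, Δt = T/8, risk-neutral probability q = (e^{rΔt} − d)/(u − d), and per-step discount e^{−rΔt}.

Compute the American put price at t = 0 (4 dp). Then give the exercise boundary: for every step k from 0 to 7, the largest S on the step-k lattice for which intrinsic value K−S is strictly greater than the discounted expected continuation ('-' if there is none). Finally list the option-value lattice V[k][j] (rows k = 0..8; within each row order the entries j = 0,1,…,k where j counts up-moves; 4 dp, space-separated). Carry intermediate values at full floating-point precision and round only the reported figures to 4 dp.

price = 2.7400
boundary = - - - 110.6753 103.5194 110.6753 103.5194 110.6753
tree:
2.7400
4.8065 1.2327
8.1956 2.3410 0.4196
13.5147 4.3393 0.8773 0.0820
20.6706 7.8050 1.8063 0.1925 0.0000
27.3638 13.5147 3.6453 0.4523 0.0000 0.0000
33.6242 20.6706 7.1582 1.0626 0.0000 0.0000 0.0000
39.4799 27.3638 13.5147 2.4963 0.0000 0.0000 0.0000 0.0000
44.9570 33.6242 20.6706 5.8642 0.0000 0.0000 0.0000 0.0000 0.0000

Δt=0.13637  u=1.06913  d=0.93534  q=0.56942  discount=0.98861
step 8 (expiry): payoffs max(K−S,0) = 44.9570 33.6242 20.6706 5.8642 0.0000 0.0000 0.0000 0.0000 0.0000
step 7: (k=7,j=0): S=84.7101, (K−S)⁺=39.4799, hold=38.0654 ⇒ V=39.4799 exercise | (k=7,j=1): S=96.8262, (K−S)⁺=27.3638, hold=25.9493 ⇒ V=27.3638 exercise | (k=7,j=2): S=110.6753, (K−S)⁺=13.5147, hold=12.1002 ⇒ V=13.5147 exercise | (k=7,j=3): S=126.5052, (K−S)⁺=0.0000, hold=2.4963 ⇒ V=2.4963 continue | (k=7,j=4): S=144.5993, (K−S)⁺=0.0000, hold=0.0000 ⇒ V=0.0000 continue | (k=7,j=5): S=165.2814, (K−S)⁺=0.0000, hold=0.0000 ⇒ V=0.0000 continue | (k=7,j=6): S=188.9216, (K−S)⁺=0.0000, hold=0.0000 ⇒ V=0.0000 continue | (k=7,j=7): S=215.9431, (K−S)⁺=0.0000, hold=0.0000 ⇒ V=0.0000 continue  boundary S*=110.6753
step 6: (k=6,j=0): S=90.5658, (K−S)⁺=33.6242, hold=32.2097 ⇒ V=33.6242 exercise | (k=6,j=1): S=103.5194, (K−S)⁺=20.6706, hold=19.2561 ⇒ V=20.6706 exercise | (k=6,j=2): S=118.3258, (K−S)⁺=5.8642, hold=7.1582 ⇒ V=7.1582 continue | (k=6,j=3): S=135.2500, (K−S)⁺=0.0000, hold=1.0626 ⇒ V=1.0626 continue | (k=6,j=4): S=154.5949, (K−S)⁺=0.0000, hold=0.0000 ⇒ V=0.0000 continue | (k=6,j=5): S=176.7066, (K−S)⁺=0.0000, hold=0.0000 ⇒ V=0.0000 continue | (k=6,j=6): S=201.9810, (K−S)⁺=0.0000, hold=0.0000 ⇒ V=0.0000 continue  boundary S*=103.5194
step 5: (k=5,j=0): S=96.8262, (K−S)⁺=27.3638, hold=25.9493 ⇒ V=27.3638 exercise | (k=5,j=1): S=110.6753, (K−S)⁺=13.5147, hold=12.8286 ⇒ V=13.5147 exercise | (k=5,j=2): S=126.5052, (K−S)⁺=0.0000, hold=3.6453 ⇒ V=3.6453 continue | (k=5,j=3): S=144.5993, (K−S)⁺=0.0000, hold=0.4523 ⇒ V=0.4523 continue | (k=5,j=4): S=165.2814, (K−S)⁺=0.0000, hold=0.0000 ⇒ V=0.0000 continue | (k=5,j=5): S=188.9216, (K−S)⁺=0.0000, hold=0.0000 ⇒ V=0.0000 continue  boundary S*=110.6753
step 4: (k=4,j=0): S=103.5194, (K−S)⁺=20.6706, hold=19.2561 ⇒ V=20.6706 exercise | (k=4,j=1): S=118.3258, (K−S)⁺=5.8642, hold=7.8050 ⇒ V=7.8050 continue | (k=4,j=2): S=135.2500, (K−S)⁺=0.0000, hold=1.8063 ⇒ V=1.8063 continue | (k=4,j=3): S=154.5949, (K−S)⁺=0.0000, hold=0.1925 ⇒ V=0.1925 continue | (k=4,j=4): S=176.7066, (K−S)⁺=0.0000, hold=0.0000 ⇒ V=0.0000 continue  boundary S*=103.5194
step 3: (k=3,j=0): S=110.6753, (K−S)⁺=13.5147, hold=13.1927 ⇒ V=13.5147 exercise | (k=3,j=1): S=126.5052, (K−S)⁺=0.0000, hold=4.3393 ⇒ V=4.3393 continue | (k=3,j=2): S=144.5993, (K−S)⁺=0.0000, hold=0.8773 ⇒ V=0.8773 continue | (k=3,j=3): S=165.2814, (K−S)⁺=0.0000, hold=0.0820 ⇒ V=0.0820 continue  boundary S*=110.6753
step 2: (k=2,j=0): S=118.3258, (K−S)⁺=5.8642, hold=8.1956 ⇒ V=8.1956 continue | (k=2,j=1): S=135.2500, (K−S)⁺=0.0000, hold=2.3410 ⇒ V=2.3410 continue | (k=2,j=2): S=154.5949, (K−S)⁺=0.0000, hold=0.4196 ⇒ V=0.4196 continue  boundary S*=-
step 1: (k=1,j=0): S=126.5052, (K−S)⁺=0.0000, hold=4.8065 ⇒ V=4.8065 continue | (k=1,j=1): S=144.5993, (K−S)⁺=0.0000, hold=1.2327 ⇒ V=1.2327 continue  boundary S*=-
step 0: (k=0,j=0): S=135.2500, (K−S)⁺=0.0000, hold=2.7400 ⇒ V=2.7400 continue  boundary S*=-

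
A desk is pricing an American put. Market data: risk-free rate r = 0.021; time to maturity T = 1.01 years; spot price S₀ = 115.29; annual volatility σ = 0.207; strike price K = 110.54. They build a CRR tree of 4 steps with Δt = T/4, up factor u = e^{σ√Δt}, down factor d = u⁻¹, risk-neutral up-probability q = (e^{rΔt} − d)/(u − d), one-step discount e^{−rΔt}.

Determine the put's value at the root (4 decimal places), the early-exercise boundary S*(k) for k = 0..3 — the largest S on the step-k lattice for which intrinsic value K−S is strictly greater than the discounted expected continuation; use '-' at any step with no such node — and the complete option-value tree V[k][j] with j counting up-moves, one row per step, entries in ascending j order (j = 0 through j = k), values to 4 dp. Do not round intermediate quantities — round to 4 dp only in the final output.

price = 6.3355
boundary = - - - 84.3860
tree:
6.3355
10.6448 2.0855
17.2014 4.1892 0.0000
26.1540 8.4151 0.0000 0.0000
34.4904 16.9037 0.0000 0.0000 0.0000

Δt=0.25250, u=1.10962, d=0.90121, q=0.49953, disc=e^(-rΔt)=0.99471
k=4 terminal: V=max(K-S,0) → 34.4904 16.9037 0.0000 0.0000 0.0000
k=3: j=0 S=84.3860 intr=26.1540 cont=25.5694 V=26.1540[EX]; j=1 S=103.9006 intr=6.6394 cont=8.4151 V=8.4151[hold]; j=2 S=127.9279 intr=0.0000 cont=0.0000 V=0.0000[hold]; j=3 S=157.5116 intr=0.0000 cont=0.0000 V=0.0000[hold]  S*(3)=84.3860
k=2: j=0 S=93.6363 intr=16.9037 cont=17.2014 V=17.2014[hold]; j=1 S=115.2900 intr=0.0000 cont=4.1892 V=4.1892[hold]; j=2 S=141.9512 intr=0.0000 cont=0.0000 V=0.0000[hold]  S*(2)=-
k=1: j=0 S=103.9006 intr=6.6394 cont=10.6448 V=10.6448[hold]; j=1 S=127.9279 intr=0.0000 cont=2.0855 V=2.0855[hold]  S*(1)=-
k=0: j=0 S=115.2900 intr=0.0000 cont=6.3355 V=6.3355[hold]  S*(0)=-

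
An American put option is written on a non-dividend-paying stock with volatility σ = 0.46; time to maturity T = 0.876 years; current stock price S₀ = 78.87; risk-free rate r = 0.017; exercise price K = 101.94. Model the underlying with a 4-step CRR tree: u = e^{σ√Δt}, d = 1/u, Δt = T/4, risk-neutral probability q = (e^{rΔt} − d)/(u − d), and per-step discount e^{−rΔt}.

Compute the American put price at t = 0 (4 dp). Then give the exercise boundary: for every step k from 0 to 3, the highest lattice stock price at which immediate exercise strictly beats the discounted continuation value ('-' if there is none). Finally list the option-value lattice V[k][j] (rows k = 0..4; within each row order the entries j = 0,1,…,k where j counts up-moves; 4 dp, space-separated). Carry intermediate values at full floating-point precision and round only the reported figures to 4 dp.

params: Δt=0.21900 u=1.24019 d=0.80633 q=0.45499 e^(-rΔt)=0.99628
t_4 payoffs: 68.6010 50.6619 23.0700 0.0000 0.0000
t_3: node(3,0) S=41.3469 payoff=60.5931 vs cont=60.2143 → 60.5931 [stop]  node(3,1) S=63.5949 payoff=38.3451 vs cont=37.9663 → 38.3451 [stop]  node(3,2) S=97.8141 payoff=4.1259 vs cont=12.5267 → 12.5267 [wait]  node(3,3) S=150.4462 payoff=0.0000 vs cont=0.0000 → 0.0000 [wait]  ⇒ S*(3)=63.5949
t_2: node(2,0) S=51.2781 payoff=50.6619 vs cont=50.2830 → 50.6619 [stop]  node(2,1) S=78.8700 payoff=23.0700 vs cont=26.4993 → 26.4993 [wait]  node(2,2) S=121.3086 payoff=0.0000 vs cont=6.8019 → 6.8019 [wait]  ⇒ S*(2)=51.2781
t_1: node(1,0) S=63.5949 payoff=38.3451 vs cont=39.5208 → 39.5208 [wait]  node(1,1) S=97.8141 payoff=4.1259 vs cont=17.4720 → 17.4720 [wait]  ⇒ S*(1)=-
t_0: node(0,0) S=78.8700 payoff=23.0700 vs cont=29.3793 → 29.3793 [wait]  ⇒ S*(0)=-

price = 29.3793
boundary = - - 51.2781 63.5949
tree:
29.3793
39.5208 17.4720
50.6619 26.4993 6.8019
60.5931 38.3451 12.5267 0.0000
68.6010 50.6619 23.0700 0.0000 0.0000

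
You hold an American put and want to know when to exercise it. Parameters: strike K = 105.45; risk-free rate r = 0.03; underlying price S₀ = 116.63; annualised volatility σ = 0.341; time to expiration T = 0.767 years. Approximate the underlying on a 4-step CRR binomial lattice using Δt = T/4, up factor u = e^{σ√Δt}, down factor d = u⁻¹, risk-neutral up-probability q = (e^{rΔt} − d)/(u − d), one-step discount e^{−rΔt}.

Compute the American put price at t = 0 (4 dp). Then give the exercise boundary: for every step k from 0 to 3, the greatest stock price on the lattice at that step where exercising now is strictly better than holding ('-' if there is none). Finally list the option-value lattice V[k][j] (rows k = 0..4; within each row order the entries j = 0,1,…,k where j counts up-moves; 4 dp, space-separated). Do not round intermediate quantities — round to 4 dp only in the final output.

price = 7.9445
boundary = - - - 74.5181
tree:
7.9445
13.0184 2.5865
20.6038 5.0218 0.0000
30.9319 9.7503 0.0000 0.0000
41.2681 18.9310 0.0000 0.0000 0.0000

Δt=0.19175  u=1.16105  d=0.86129  q=0.48198  discount=0.99426
step 4 (expiry): payoffs max(K−S,0) = 41.2681 18.9310 0.0000 0.0000 0.0000
step 3: (k=3,j=0): S=74.5181, (K−S)⁺=30.9319, hold=30.3270 ⇒ V=30.9319 exercise | (k=3,j=1): S=100.4525, (K−S)⁺=4.9975, hold=9.7503 ⇒ V=9.7503 continue | (k=3,j=2): S=135.4128, (K−S)⁺=0.0000, hold=0.0000 ⇒ V=0.0000 continue | (k=3,j=3): S=182.5403, (K−S)⁺=0.0000, hold=0.0000 ⇒ V=0.0000 continue  boundary S*=74.5181
step 2: (k=2,j=0): S=86.5190, (K−S)⁺=18.9310, hold=20.6038 ⇒ V=20.6038 continue | (k=2,j=1): S=116.6300, (K−S)⁺=0.0000, hold=5.0218 ⇒ V=5.0218 continue | (k=2,j=2): S=157.2205, (K−S)⁺=0.0000, hold=0.0000 ⇒ V=0.0000 continue  boundary S*=-
step 1: (k=1,j=0): S=100.4525, (K−S)⁺=4.9975, hold=13.0184 ⇒ V=13.0184 continue | (k=1,j=1): S=135.4128, (K−S)⁺=0.0000, hold=2.5865 ⇒ V=2.5865 continue  boundary S*=-
step 0: (k=0,j=0): S=116.6300, (K−S)⁺=0.0000, hold=7.9445 ⇒ V=7.9445 continue  boundary S*=-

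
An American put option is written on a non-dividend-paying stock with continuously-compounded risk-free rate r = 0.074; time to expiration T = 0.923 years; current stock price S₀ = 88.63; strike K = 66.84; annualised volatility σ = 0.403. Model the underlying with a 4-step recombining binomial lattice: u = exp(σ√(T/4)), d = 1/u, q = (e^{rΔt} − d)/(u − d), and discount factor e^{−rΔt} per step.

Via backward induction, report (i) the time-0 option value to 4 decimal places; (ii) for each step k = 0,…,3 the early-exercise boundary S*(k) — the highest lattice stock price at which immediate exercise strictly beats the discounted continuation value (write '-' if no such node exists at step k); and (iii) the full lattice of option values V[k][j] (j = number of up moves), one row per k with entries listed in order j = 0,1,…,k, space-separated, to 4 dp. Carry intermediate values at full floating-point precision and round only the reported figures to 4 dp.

price = 3.2847
boundary = - - - 49.5861
tree:
3.2847
5.8315 0.8106
10.1591 1.6359 0.0000
17.2539 3.3014 0.0000 0.0000
25.9812 6.6626 0.0000 0.0000 0.0000

Δt=0.23075, u=1.21359, d=0.82400, q=0.49596, disc=e^(-rΔt)=0.98307
k=4 terminal: V=max(K-S,0) → 25.9812 6.6626 0.0000 0.0000 0.0000
k=3: j=0 S=49.5861 intr=17.2539 cont=16.1223 V=17.2539[EX]; j=1 S=73.0310 intr=0.0000 cont=3.3014 V=3.3014[hold]; j=2 S=107.5609 intr=0.0000 cont=0.0000 V=0.0000[hold]; j=3 S=158.4170 intr=0.0000 cont=0.0000 V=0.0000[hold]  S*(3)=49.5861
k=2: j=0 S=60.1774 intr=6.6626 cont=10.1591 V=10.1591[hold]; j=1 S=88.6300 intr=0.0000 cont=1.6359 V=1.6359[hold]; j=2 S=130.5354 intr=0.0000 cont=0.0000 V=0.0000[hold]  S*(2)=-
k=1: j=0 S=73.0310 intr=0.0000 cont=5.8315 V=5.8315[hold]; j=1 S=107.5609 intr=0.0000 cont=0.8106 V=0.8106[hold]  S*(1)=-
k=0: j=0 S=88.6300 intr=0.0000 cont=3.2847 V=3.2847[hold]  S*(0)=-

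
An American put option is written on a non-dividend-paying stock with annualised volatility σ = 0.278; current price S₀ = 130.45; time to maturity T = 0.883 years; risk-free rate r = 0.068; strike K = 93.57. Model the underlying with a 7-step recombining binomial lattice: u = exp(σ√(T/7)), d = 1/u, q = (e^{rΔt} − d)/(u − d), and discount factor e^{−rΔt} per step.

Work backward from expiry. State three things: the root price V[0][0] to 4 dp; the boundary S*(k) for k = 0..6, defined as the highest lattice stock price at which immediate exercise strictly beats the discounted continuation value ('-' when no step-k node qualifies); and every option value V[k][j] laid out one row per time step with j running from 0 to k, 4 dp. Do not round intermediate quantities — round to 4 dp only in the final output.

Δt=0.12614  u=1.10378  d=0.90598  q=0.51889  discount=0.99146
step 7 (expiry): payoffs max(K−S,0) = 28.2148 13.9465 0.0000 0.0000 0.0000 0.0000 0.0000 0.0000
step 6: (k=6,j=0): S=72.1374, (K−S)⁺=21.4326, hold=20.6334 ⇒ V=21.4326 exercise | (k=6,j=1): S=87.8864, (K−S)⁺=5.6836, hold=6.6525 ⇒ V=6.6525 continue | (k=6,j=2): S=107.0737, (K−S)⁺=0.0000, hold=0.0000 ⇒ V=0.0000 continue | (k=6,j=3): S=130.4500, (K−S)⁺=0.0000, hold=0.0000 ⇒ V=0.0000 continue | (k=6,j=4): S=158.9298, (K−S)⁺=0.0000, hold=0.0000 ⇒ V=0.0000 continue | (k=6,j=5): S=193.6272, (K−S)⁺=0.0000, hold=0.0000 ⇒ V=0.0000 continue | (k=6,j=6): S=235.8997, (K−S)⁺=0.0000, hold=0.0000 ⇒ V=0.0000 continue  boundary S*=72.1374
step 5: (k=5,j=0): S=79.6235, (K−S)⁺=13.9465, hold=13.6458 ⇒ V=13.9465 exercise | (k=5,j=1): S=97.0069, (K−S)⁺=0.0000, hold=3.1732 ⇒ V=3.1732 continue | (k=5,j=2): S=118.1853, (K−S)⁺=0.0000, hold=0.0000 ⇒ V=0.0000 continue | (k=5,j=3): S=143.9875, (K−S)⁺=0.0000, hold=0.0000 ⇒ V=0.0000 continue | (k=5,j=4): S=175.4227, (K−S)⁺=0.0000, hold=0.0000 ⇒ V=0.0000 continue | (k=5,j=5): S=213.7208, (K−S)⁺=0.0000, hold=0.0000 ⇒ V=0.0000 continue  boundary S*=79.6235
step 4: (k=4,j=0): S=87.8864, (K−S)⁺=5.6836, hold=8.2850 ⇒ V=8.2850 continue | (k=4,j=1): S=107.0737, (K−S)⁺=0.0000, hold=1.5136 ⇒ V=1.5136 continue | (k=4,j=2): S=130.4500, (K−S)⁺=0.0000, hold=0.0000 ⇒ V=0.0000 continue | (k=4,j=3): S=158.9298, (K−S)⁺=0.0000, hold=0.0000 ⇒ V=0.0000 continue | (k=4,j=4): S=193.6272, (K−S)⁺=0.0000, hold=0.0000 ⇒ V=0.0000 continue  boundary S*=-
step 3: (k=3,j=0): S=97.0069, (K−S)⁺=0.0000, hold=4.7307 ⇒ V=4.7307 continue | (k=3,j=1): S=118.1853, (K−S)⁺=0.0000, hold=0.7220 ⇒ V=0.7220 continue | (k=3,j=2): S=143.9875, (K−S)⁺=0.0000, hold=0.0000 ⇒ V=0.0000 continue | (k=3,j=3): S=175.4227, (K−S)⁺=0.0000, hold=0.0000 ⇒ V=0.0000 continue  boundary S*=-
step 2: (k=2,j=0): S=107.0737, (K−S)⁺=0.0000, hold=2.6280 ⇒ V=2.6280 continue | (k=2,j=1): S=130.4500, (K−S)⁺=0.0000, hold=0.3444 ⇒ V=0.3444 continue | (k=2,j=2): S=158.9298, (K−S)⁺=0.0000, hold=0.0000 ⇒ V=0.0000 continue  boundary S*=-
step 1: (k=1,j=0): S=118.1853, (K−S)⁺=0.0000, hold=1.4307 ⇒ V=1.4307 continue | (k=1,j=1): S=143.9875, (K−S)⁺=0.0000, hold=0.1643 ⇒ V=0.1643 continue  boundary S*=-
step 0: (k=0,j=0): S=130.4500, (K−S)⁺=0.0000, hold=0.7670 ⇒ V=0.7670 continue  boundary S*=-

price = 0.7670
boundary = - - - - - 79.6235 72.1374
tree:
0.7670
1.4307 0.1643
2.6280 0.3444 0.0000
4.7307 0.7220 0.0000 0.0000
8.2850 1.5136 0.0000 0.0000 0.0000
13.9465 3.1732 0.0000 0.0000 0.0000 0.0000
21.4326 6.6525 0.0000 0.0000 0.0000 0.0000 0.0000
28.2148 13.9465 0.0000 0.0000 0.0000 0.0000 0.0000 0.0000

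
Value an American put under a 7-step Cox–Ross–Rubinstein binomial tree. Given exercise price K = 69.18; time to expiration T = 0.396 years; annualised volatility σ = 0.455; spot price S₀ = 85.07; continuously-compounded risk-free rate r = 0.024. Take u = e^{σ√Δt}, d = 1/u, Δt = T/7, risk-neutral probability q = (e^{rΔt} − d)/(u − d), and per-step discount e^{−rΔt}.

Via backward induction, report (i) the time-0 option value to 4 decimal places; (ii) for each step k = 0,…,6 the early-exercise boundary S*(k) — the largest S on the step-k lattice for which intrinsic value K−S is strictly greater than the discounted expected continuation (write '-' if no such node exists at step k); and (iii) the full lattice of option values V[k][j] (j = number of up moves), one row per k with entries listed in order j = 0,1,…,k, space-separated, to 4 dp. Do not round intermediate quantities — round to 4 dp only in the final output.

price = 3.0279
boundary = - - - - - 49.5197 55.1795
tree:
3.0279
4.6877 1.2330
7.0798 2.1015 0.2927
10.3715 3.5230 0.5628 0.0000
14.6255 5.7783 1.0822 0.0000 0.0000
19.6603 9.1960 2.0809 0.0000 0.0000 0.0000
24.7395 14.0005 4.0012 0.0000 0.0000 0.0000 0.0000
29.2978 19.6603 7.6938 0.0000 0.0000 0.0000 0.0000 0.0000

Δt=0.05657, u=1.11429, d=0.89743, q=0.47924, disc=e^(-rΔt)=0.99864
k=7 terminal: V=max(K-S,0) → 29.2978 19.6603 7.6938 0.0000 0.0000 0.0000 0.0000 0.0000
k=6: j=0 S=44.4405 intr=24.7395 cont=24.6457 V=24.7395[EX]; j=1 S=55.1795 intr=14.0005 cont=13.9066 V=14.0005[EX]; j=2 S=68.5137 intr=0.6663 cont=4.0012 V=4.0012[hold]; j=3 S=85.0700 intr=0.0000 cont=0.0000 V=0.0000[hold]; j=4 S=105.6272 intr=0.0000 cont=0.0000 V=0.0000[hold]; j=5 S=131.1520 intr=0.0000 cont=0.0000 V=0.0000[hold]; j=6 S=162.8449 intr=0.0000 cont=0.0000 V=0.0000[hold]  S*(6)=55.1795
k=5: j=0 S=49.5197 intr=19.6603 cont=19.5664 V=19.6603[EX]; j=1 S=61.4862 intr=7.6938 cont=9.1960 V=9.1960[hold]; j=2 S=76.3443 intr=0.0000 cont=2.0809 V=2.0809[hold]; j=3 S=94.7930 intr=0.0000 cont=0.0000 V=0.0000[hold]; j=4 S=117.6997 intr=0.0000 cont=0.0000 V=0.0000[hold]; j=5 S=146.1418 intr=0.0000 cont=0.0000 V=0.0000[hold]  S*(5)=49.5197
k=4: j=0 S=55.1795 intr=14.0005 cont=14.6255 V=14.6255[hold]; j=1 S=68.5137 intr=0.6663 cont=5.7783 V=5.7783[hold]; j=2 S=85.0700 intr=0.0000 cont=1.0822 V=1.0822[hold]; j=3 S=105.6272 intr=0.0000 cont=0.0000 V=0.0000[hold]; j=4 S=131.1520 intr=0.0000 cont=0.0000 V=0.0000[hold]  S*(4)=-
k=3: j=0 S=61.4862 intr=7.6938 cont=10.3715 V=10.3715[hold]; j=1 S=76.3443 intr=0.0000 cont=3.5230 V=3.5230[hold]; j=2 S=94.7930 intr=0.0000 cont=0.5628 V=0.5628[hold]; j=3 S=117.6997 intr=0.0000 cont=0.0000 V=0.0000[hold]  S*(3)=-
k=2: j=0 S=68.5137 intr=0.6663 cont=7.0798 V=7.0798[hold]; j=1 S=85.0700 intr=0.0000 cont=2.1015 V=2.1015[hold]; j=2 S=105.6272 intr=0.0000 cont=0.2927 V=0.2927[hold]  S*(2)=-
k=1: j=0 S=76.3443 intr=0.0000 cont=4.6877 V=4.6877[hold]; j=1 S=94.7930 intr=0.0000 cont=1.2330 V=1.2330[hold]  S*(1)=-
k=0: j=0 S=85.0700 intr=0.0000 cont=3.0279 V=3.0279[hold]  S*(0)=-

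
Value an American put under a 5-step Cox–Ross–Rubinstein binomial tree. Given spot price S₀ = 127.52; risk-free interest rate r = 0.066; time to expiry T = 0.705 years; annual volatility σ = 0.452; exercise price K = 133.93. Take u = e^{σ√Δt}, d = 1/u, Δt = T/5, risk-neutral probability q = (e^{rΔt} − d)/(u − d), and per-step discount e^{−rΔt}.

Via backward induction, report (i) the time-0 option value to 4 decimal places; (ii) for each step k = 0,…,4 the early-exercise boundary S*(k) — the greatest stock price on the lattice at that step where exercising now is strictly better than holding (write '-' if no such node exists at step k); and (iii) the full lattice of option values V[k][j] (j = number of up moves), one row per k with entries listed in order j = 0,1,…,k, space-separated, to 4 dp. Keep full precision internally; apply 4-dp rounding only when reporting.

price = 20.7578
boundary = - - 90.8147 76.6382 90.8147
tree:
20.7578
30.5515 10.7618
43.1153 17.8038 3.4940
57.2918 28.4472 6.8489 0.0000
69.2553 43.1153 13.4253 0.0000 0.0000
79.3513 57.2918 26.3164 0.0000 0.0000 0.0000

Δt=0.14100, u=1.18498, d=0.84390, q=0.48508, disc=e^(-rΔt)=0.99074
k=5 terminal: V=max(K-S,0) → 79.3513 57.2918 26.3164 0.0000 0.0000 0.0000
k=4: j=0 S=64.6747 intr=69.2553 cont=68.0147 V=69.2553[EX]; j=1 S=90.8147 intr=43.1153 cont=41.8747 V=43.1153[EX]; j=2 S=127.5200 intr=6.4100 cont=13.4253 V=13.4253[hold]; j=3 S=179.0607 intr=0.0000 cont=0.0000 V=0.0000[hold]; j=4 S=251.4330 intr=0.0000 cont=0.0000 V=0.0000[hold]  S*(4)=90.8147
k=3: j=0 S=76.6382 intr=57.2918 cont=56.0512 V=57.2918[EX]; j=1 S=107.6136 intr=26.3164 cont=28.4472 V=28.4472[hold]; j=2 S=151.1086 intr=0.0000 cont=6.8489 V=6.8489[hold]; j=3 S=212.1834 intr=0.0000 cont=0.0000 V=0.0000[hold]  S*(3)=76.6382
k=2: j=0 S=90.8147 intr=43.1153 cont=42.8988 V=43.1153[EX]; j=1 S=127.5200 intr=6.4100 cont=17.8038 V=17.8038[hold]; j=2 S=179.0607 intr=0.0000 cont=3.4940 V=3.4940[hold]  S*(2)=90.8147
k=1: j=0 S=107.6136 intr=26.3164 cont=30.5515 V=30.5515[hold]; j=1 S=151.1086 intr=0.0000 cont=10.7618 V=10.7618[hold]  S*(1)=-
k=0: j=0 S=127.5200 intr=6.4100 cont=20.7578 V=20.7578[hold]  S*(0)=-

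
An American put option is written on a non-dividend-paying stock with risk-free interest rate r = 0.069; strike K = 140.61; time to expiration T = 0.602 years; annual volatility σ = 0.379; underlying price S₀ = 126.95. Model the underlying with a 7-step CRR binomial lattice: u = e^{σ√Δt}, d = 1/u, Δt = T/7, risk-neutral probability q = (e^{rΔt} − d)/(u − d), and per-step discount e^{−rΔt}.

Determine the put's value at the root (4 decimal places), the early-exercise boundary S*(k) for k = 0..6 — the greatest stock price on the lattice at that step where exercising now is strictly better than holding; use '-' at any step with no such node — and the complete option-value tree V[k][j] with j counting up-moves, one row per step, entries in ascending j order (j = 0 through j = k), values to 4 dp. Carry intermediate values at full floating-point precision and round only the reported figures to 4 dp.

price = 20.4015
boundary = - - 101.6468 90.9545 101.6468 113.5960 126.9500
tree:
20.4015
28.7390 12.2727
38.9632 18.8151 5.8494
49.6555 27.7542 10.0633 1.6878
59.2231 38.9632 16.8296 3.3887 0.0000
67.7842 49.6555 27.0140 6.8037 0.0000 0.0000
75.4448 59.2231 38.9632 13.6600 0.0000 0.0000 0.0000
82.2996 67.7842 49.6555 27.0140 0.0000 0.0000 0.0000 0.0000

Δt=0.08600, u=1.11756, d=0.89481, q=0.49896, disc=e^(-rΔt)=0.99408
k=7 terminal: V=max(K-S,0) → 82.2996 67.7842 49.6555 27.0140 0.0000 0.0000 0.0000 0.0000
k=6: j=0 S=65.1652 intr=75.4448 cont=74.6129 V=75.4448[EX]; j=1 S=81.3869 intr=59.2231 cont=58.3911 V=59.2231[EX]; j=2 S=101.6468 intr=38.9632 cont=38.1313 V=38.9632[EX]; j=3 S=126.9500 intr=13.6600 cont=13.4549 V=13.6600[EX]; j=4 S=158.5520 intr=0.0000 cont=0.0000 V=0.0000[hold]; j=5 S=198.0207 intr=0.0000 cont=0.0000 V=0.0000[hold]; j=6 S=247.3146 intr=0.0000 cont=0.0000 V=0.0000[hold]  S*(6)=126.9500
k=5: j=0 S=72.8258 intr=67.7842 cont=66.9523 V=67.7842[EX]; j=1 S=90.9545 intr=49.6555 cont=48.8236 V=49.6555[EX]; j=2 S=113.5960 intr=27.0140 cont=26.1820 V=27.0140[EX]; j=3 S=141.8738 intr=0.0000 cont=6.8037 V=6.8037[hold]; j=4 S=177.1908 intr=0.0000 cont=0.0000 V=0.0000[hold]; j=5 S=221.2994 intr=0.0000 cont=0.0000 V=0.0000[hold]  S*(5)=113.5960
k=4: j=0 S=81.3869 intr=59.2231 cont=58.3911 V=59.2231[EX]; j=1 S=101.6468 intr=38.9632 cont=38.1313 V=38.9632[EX]; j=2 S=126.9500 intr=13.6600 cont=16.8296 V=16.8296[hold]; j=3 S=158.5520 intr=0.0000 cont=3.3887 V=3.3887[hold]; j=4 S=198.0207 intr=0.0000 cont=0.0000 V=0.0000[hold]  S*(4)=101.6468
k=3: j=0 S=90.9545 intr=49.6555 cont=48.8236 V=49.6555[EX]; j=1 S=113.5960 intr=27.0140 cont=27.7542 V=27.7542[hold]; j=2 S=141.8738 intr=0.0000 cont=10.0633 V=10.0633[hold]; j=3 S=177.1908 intr=0.0000 cont=1.6878 V=1.6878[hold]  S*(3)=90.9545
k=2: j=0 S=101.6468 intr=38.9632 cont=38.4985 V=38.9632[EX]; j=1 S=126.9500 intr=13.6600 cont=18.8151 V=18.8151[hold]; j=2 S=158.5520 intr=0.0000 cont=5.8494 V=5.8494[hold]  S*(2)=101.6468
k=1: j=0 S=113.5960 intr=27.0140 cont=28.7390 V=28.7390[hold]; j=1 S=141.8738 intr=0.0000 cont=12.2727 V=12.2727[hold]  S*(1)=-
k=0: j=0 S=126.9500 intr=13.6600 cont=20.4015 V=20.4015[hold]  S*(0)=-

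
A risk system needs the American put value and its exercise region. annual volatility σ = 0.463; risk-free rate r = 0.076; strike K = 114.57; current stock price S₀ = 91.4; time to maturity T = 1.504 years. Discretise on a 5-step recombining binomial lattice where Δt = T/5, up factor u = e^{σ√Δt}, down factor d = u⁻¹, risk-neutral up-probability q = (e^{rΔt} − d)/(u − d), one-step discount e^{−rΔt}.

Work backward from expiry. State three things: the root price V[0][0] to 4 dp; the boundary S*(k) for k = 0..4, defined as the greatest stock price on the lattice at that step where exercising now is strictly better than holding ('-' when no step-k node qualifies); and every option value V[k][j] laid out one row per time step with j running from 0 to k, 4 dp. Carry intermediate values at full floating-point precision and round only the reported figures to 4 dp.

Δt=0.30080  u=1.28909  d=0.77574  q=0.48190  discount=0.97740
step 5 (expiry): payoffs max(K−S,0) = 88.8934 71.9022 43.6671 0.0000 0.0000 0.0000
step 4: (k=4,j=0): S=33.0993, (K−S)⁺=81.4707, hold=78.8813 ⇒ V=81.4707 exercise | (k=4,j=1): S=55.0025, (K−S)⁺=59.5675, hold=56.9781 ⇒ V=59.5675 exercise | (k=4,j=2): S=91.4000, (K−S)⁺=23.1700, hold=22.1125 ⇒ V=23.1700 exercise | (k=4,j=3): S=151.8833, (K−S)⁺=0.0000, hold=0.0000 ⇒ V=0.0000 continue | (k=4,j=4): S=252.3909, (K−S)⁺=0.0000, hold=0.0000 ⇒ V=0.0000 continue  boundary S*=91.4000
step 3: (k=3,j=0): S=42.6678, (K−S)⁺=71.9022, hold=69.3127 ⇒ V=71.9022 exercise | (k=3,j=1): S=70.9029, (K−S)⁺=43.6671, hold=41.0776 ⇒ V=43.6671 exercise | (k=3,j=2): S=117.8225, (K−S)⁺=0.0000, hold=11.7330 ⇒ V=11.7330 continue | (k=3,j=3): S=195.7906, (K−S)⁺=0.0000, hold=0.0000 ⇒ V=0.0000 continue  boundary S*=70.9029
step 2: (k=2,j=0): S=55.0025, (K−S)⁺=59.5675, hold=56.9781 ⇒ V=59.5675 exercise | (k=2,j=1): S=91.4000, (K−S)⁺=23.1700, hold=27.6389 ⇒ V=27.6389 continue | (k=2,j=2): S=151.8833, (K−S)⁺=0.0000, hold=5.9415 ⇒ V=5.9415 continue  boundary S*=55.0025
step 1: (k=1,j=0): S=70.9029, (K−S)⁺=43.6671, hold=43.1825 ⇒ V=43.6671 exercise | (k=1,j=1): S=117.8225, (K−S)⁺=0.0000, hold=16.7945 ⇒ V=16.7945 continue  boundary S*=70.9029
step 0: (k=0,j=0): S=91.4000, (K−S)⁺=23.1700, hold=30.0229 ⇒ V=30.0229 continue  boundary S*=-

price = 30.0229
boundary = - 70.9029 55.0025 70.9029 91.4000
tree:
30.0229
43.6671 16.7945
59.5675 27.6389 5.9415
71.9022 43.6671 11.7330 0.0000
81.4707 59.5675 23.1700 0.0000 0.0000
88.8934 71.9022 43.6671 0.0000 0.0000 0.0000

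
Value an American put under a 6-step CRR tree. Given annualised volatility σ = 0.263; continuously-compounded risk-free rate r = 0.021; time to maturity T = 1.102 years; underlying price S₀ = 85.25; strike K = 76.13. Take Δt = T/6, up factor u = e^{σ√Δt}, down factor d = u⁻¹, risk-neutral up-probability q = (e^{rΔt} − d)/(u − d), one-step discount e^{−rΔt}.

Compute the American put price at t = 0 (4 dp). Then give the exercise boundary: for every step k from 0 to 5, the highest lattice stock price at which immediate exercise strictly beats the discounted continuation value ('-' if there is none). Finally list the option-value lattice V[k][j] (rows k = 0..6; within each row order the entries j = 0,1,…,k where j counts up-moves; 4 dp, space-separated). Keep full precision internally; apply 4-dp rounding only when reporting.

Δt=0.18367, u=1.11931, d=0.89341, q=0.48896, disc=e^(-rΔt)=0.99615
k=6 terminal: V=max(K-S,0) → 32.7796 21.8183 8.0854 0.0000 0.0000 0.0000 0.0000
k=5: j=0 S=48.5225 intr=27.6075 cont=27.3145 V=27.6075[EX]; j=1 S=60.7916 intr=15.3384 cont=15.0453 V=15.3384[EX]; j=2 S=76.1630 intr=0.0000 cont=4.1161 V=4.1161[hold]; j=3 S=95.4212 intr=0.0000 cont=0.0000 V=0.0000[hold]; j=4 S=119.5488 intr=0.0000 cont=0.0000 V=0.0000[hold]; j=5 S=149.7772 intr=0.0000 cont=0.0000 V=0.0000[hold]  S*(5)=60.7916
k=4: j=0 S=54.3117 intr=21.8183 cont=21.5253 V=21.8183[EX]; j=1 S=68.0446 intr=8.0854 cont=9.8132 V=9.8132[hold]; j=2 S=85.2500 intr=0.0000 cont=2.0954 V=2.0954[hold]; j=3 S=106.8058 intr=0.0000 cont=0.0000 V=0.0000[hold]; j=4 S=133.8121 intr=0.0000 cont=0.0000 V=0.0000[hold]  S*(4)=54.3117
k=3: j=0 S=60.7916 intr=15.3384 cont=15.8869 V=15.8869[hold]; j=1 S=76.1630 intr=0.0000 cont=6.0163 V=6.0163[hold]; j=2 S=95.4212 intr=0.0000 cont=1.0667 V=1.0667[hold]; j=3 S=119.5488 intr=0.0000 cont=0.0000 V=0.0000[hold]  S*(3)=-
k=2: j=0 S=68.0446 intr=8.0854 cont=11.0180 V=11.0180[hold]; j=1 S=85.2500 intr=0.0000 cont=3.5823 V=3.5823[hold]; j=2 S=106.8058 intr=0.0000 cont=0.5430 V=0.5430[hold]  S*(2)=-
k=1: j=0 S=76.1630 intr=0.0000 cont=7.3538 V=7.3538[hold]; j=1 S=95.4212 intr=0.0000 cont=2.0881 V=2.0881[hold]  S*(1)=-
k=0: j=0 S=85.2500 intr=0.0000 cont=4.7607 V=4.7607[hold]  S*(0)=-

price = 4.7607
boundary = - - - - 54.3117 60.7916
tree:
4.7607
7.3538 2.0881
11.0180 3.5823 0.5430
15.8869 6.0163 1.0667 0.0000
21.8183 9.8132 2.0954 0.0000 0.0000
27.6075 15.3384 4.1161 0.0000 0.0000 0.0000
32.7796 21.8183 8.0854 0.0000 0.0000 0.0000 0.0000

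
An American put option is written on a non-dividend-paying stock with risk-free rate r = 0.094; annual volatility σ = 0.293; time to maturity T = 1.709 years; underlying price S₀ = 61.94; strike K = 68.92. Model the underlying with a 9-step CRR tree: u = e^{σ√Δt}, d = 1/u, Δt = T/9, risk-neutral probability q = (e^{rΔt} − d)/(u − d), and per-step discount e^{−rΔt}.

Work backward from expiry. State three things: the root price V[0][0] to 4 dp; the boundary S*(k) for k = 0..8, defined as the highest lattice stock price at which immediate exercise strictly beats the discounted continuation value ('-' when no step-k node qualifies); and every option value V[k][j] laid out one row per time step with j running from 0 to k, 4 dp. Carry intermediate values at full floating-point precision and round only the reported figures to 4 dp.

Δt=0.18989  u=1.13619  d=0.88014  q=0.53846  discount=0.98231
step 9 (expiry): payoffs max(K−S,0) = 49.2900 43.5792 36.2069 26.6900 14.4044 0.0000 0.0000 0.0000 0.0000 0.0000
step 8: (k=8,j=0): S=22.3034, (K−S)⁺=46.6166, hold=45.3973 ⇒ V=46.6166 exercise | (k=8,j=1): S=28.7920, (K−S)⁺=40.1280, hold=38.9088 ⇒ V=40.1280 exercise | (k=8,j=2): S=37.1682, (K−S)⁺=31.7518, hold=30.5326 ⇒ V=31.7518 exercise | (k=8,j=3): S=47.9812, (K−S)⁺=20.9388, hold=19.7195 ⇒ V=20.9388 exercise | (k=8,j=4): S=61.9400, (K−S)⁺=6.9800, hold=6.5306 ⇒ V=6.9800 exercise | (k=8,j=5): S=79.9597, (K−S)⁺=0.0000, hold=0.0000 ⇒ V=0.0000 continue | (k=8,j=6): S=103.2218, (K−S)⁺=0.0000, hold=0.0000 ⇒ V=0.0000 continue | (k=8,j=7): S=133.2513, (K−S)⁺=0.0000, hold=0.0000 ⇒ V=0.0000 continue | (k=8,j=8): S=172.0170, (K−S)⁺=0.0000, hold=0.0000 ⇒ V=0.0000 continue  boundary S*=61.9400
step 7: (k=7,j=0): S=25.3408, (K−S)⁺=43.5792, hold=42.3599 ⇒ V=43.5792 exercise | (k=7,j=1): S=32.7131, (K−S)⁺=36.2069, hold=34.9877 ⇒ V=36.2069 exercise | (k=7,j=2): S=42.2300, (K−S)⁺=26.6900, hold=25.4707 ⇒ V=26.6900 exercise | (k=7,j=3): S=54.5156, (K−S)⁺=14.4044, hold=13.1851 ⇒ V=14.4044 exercise | (k=7,j=4): S=70.3755, (K−S)⁺=0.0000, hold=3.1646 ⇒ V=3.1646 continue | (k=7,j=5): S=90.8492, (K−S)⁺=0.0000, hold=0.0000 ⇒ V=0.0000 continue | (k=7,j=6): S=117.2793, (K−S)⁺=0.0000, hold=0.0000 ⇒ V=0.0000 continue | (k=7,j=7): S=151.3984, (K−S)⁺=0.0000, hold=0.0000 ⇒ V=0.0000 continue  boundary S*=54.5156
step 6: (k=6,j=0): S=28.7920, (K−S)⁺=40.1280, hold=38.9088 ⇒ V=40.1280 exercise | (k=6,j=1): S=37.1682, (K−S)⁺=31.7518, hold=30.5326 ⇒ V=31.7518 exercise | (k=6,j=2): S=47.9812, (K−S)⁺=20.9388, hold=19.7195 ⇒ V=20.9388 exercise | (k=6,j=3): S=61.9400, (K−S)⁺=6.9800, hold=8.2044 ⇒ V=8.2044 continue | (k=6,j=4): S=79.9597, (K−S)⁺=0.0000, hold=1.4347 ⇒ V=1.4347 continue | (k=6,j=5): S=103.2218, (K−S)⁺=0.0000, hold=0.0000 ⇒ V=0.0000 continue | (k=6,j=6): S=133.2513, (K−S)⁺=0.0000, hold=0.0000 ⇒ V=0.0000 continue  boundary S*=47.9812
step 5: (k=5,j=0): S=32.7131, (K−S)⁺=36.2069, hold=34.9877 ⇒ V=36.2069 exercise | (k=5,j=1): S=42.2300, (K−S)⁺=26.6900, hold=25.4707 ⇒ V=26.6900 exercise | (k=5,j=2): S=54.5156, (K−S)⁺=14.4044, hold=13.8327 ⇒ V=14.4044 exercise | (k=5,j=3): S=70.3755, (K−S)⁺=0.0000, hold=4.4785 ⇒ V=4.4785 continue | (k=5,j=4): S=90.8492, (K−S)⁺=0.0000, hold=0.6505 ⇒ V=0.6505 continue | (k=5,j=5): S=117.2793, (K−S)⁺=0.0000, hold=0.0000 ⇒ V=0.0000 continue  boundary S*=54.5156
step 4: (k=4,j=0): S=37.1682, (K−S)⁺=31.7518, hold=30.5326 ⇒ V=31.7518 exercise | (k=4,j=1): S=47.9812, (K−S)⁺=20.9388, hold=19.7195 ⇒ V=20.9388 exercise | (k=4,j=2): S=61.9400, (K−S)⁺=6.9800, hold=8.8994 ⇒ V=8.8994 continue | (k=4,j=3): S=79.9597, (K−S)⁺=0.0000, hold=2.3745 ⇒ V=2.3745 continue | (k=4,j=4): S=103.2218, (K−S)⁺=0.0000, hold=0.2949 ⇒ V=0.2949 continue  boundary S*=47.9812
step 3: (k=3,j=0): S=42.2300, (K−S)⁺=26.6900, hold=25.4707 ⇒ V=26.6900 exercise | (k=3,j=1): S=54.5156, (K−S)⁺=14.4044, hold=14.2003 ⇒ V=14.4044 exercise | (k=3,j=2): S=70.3755, (K−S)⁺=0.0000, hold=5.2907 ⇒ V=5.2907 continue | (k=3,j=3): S=90.8492, (K−S)⁺=0.0000, hold=1.2325 ⇒ V=1.2325 continue  boundary S*=54.5156
step 2: (k=2,j=0): S=47.9812, (K−S)⁺=20.9388, hold=19.7195 ⇒ V=20.9388 exercise | (k=2,j=1): S=61.9400, (K−S)⁺=6.9800, hold=9.3290 ⇒ V=9.3290 continue | (k=2,j=2): S=79.9597, (K−S)⁺=0.0000, hold=3.0506 ⇒ V=3.0506 continue  boundary S*=47.9812
step 1: (k=1,j=0): S=54.5156, (K−S)⁺=14.4044, hold=14.4275 ⇒ V=14.4275 continue | (k=1,j=1): S=70.3755, (K−S)⁺=0.0000, hold=5.8431 ⇒ V=5.8431 continue  boundary S*=-
step 0: (k=0,j=0): S=61.9400, (K−S)⁺=6.9800, hold=9.6317 ⇒ V=9.6317 continue  boundary S*=-

price = 9.6317
boundary = - - 47.9812 54.5156 47.9812 54.5156 47.9812 54.5156 61.9400
tree:
9.6317
14.4275 5.8431
20.9388 9.3290 3.0506
26.6900 14.4044 5.2907 1.2325
31.7518 20.9388 8.8994 2.3745 0.2949
36.2069 26.6900 14.4044 4.4785 0.6505 0.0000
40.1280 31.7518 20.9388 8.2044 1.4347 0.0000 0.0000
43.5792 36.2069 26.6900 14.4044 3.1646 0.0000 0.0000 0.0000
46.6166 40.1280 31.7518 20.9388 6.9800 0.0000 0.0000 0.0000 0.0000
49.2900 43.5792 36.2069 26.6900 14.4044 0.0000 0.0000 0.0000 0.0000 0.0000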